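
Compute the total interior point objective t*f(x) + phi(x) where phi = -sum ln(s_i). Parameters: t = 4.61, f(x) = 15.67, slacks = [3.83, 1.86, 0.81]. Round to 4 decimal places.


Step 1: Compute log-barrier.
ln values: [1.3429, 0.6206, -0.2107]
phi = -(1.3429 + 0.6206 - 0.2107) = -1.7527
Step 2: Compute augmented objective.
t*f(x) = 4.61*15.67 = 72.2387
Total = 72.2387 - 1.7527 = 70.486


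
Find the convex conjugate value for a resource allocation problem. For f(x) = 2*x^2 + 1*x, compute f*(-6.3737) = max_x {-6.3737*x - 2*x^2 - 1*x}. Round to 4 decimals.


f*(y) = sup_x {y*x - a*x^2 - b*x} = sup_x {(y-b)*x - a*x^2}
FOC: (y - b) - 2a*x = 0 => x* = (y - b)/(2a)
x* = (-6.3737 - 1)/(2*2) = -1.8434
f*(-6.3737) = (y-b)^2/(4a) = (-6.3737 - 1)^2/(4*2)
= 54.3715/8 = 6.7964


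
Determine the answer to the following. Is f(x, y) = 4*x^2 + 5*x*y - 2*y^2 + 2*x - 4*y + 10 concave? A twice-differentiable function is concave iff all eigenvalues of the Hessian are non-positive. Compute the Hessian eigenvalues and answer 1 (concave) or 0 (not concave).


The Hessian of f(x,y) = 4*x^2 + 5*x*y - 2*y^2 + 2*x - 4*y + 10 is:
H = [[8, 5], [5, -4]]
Trace = 8 - 4 = 4
Determinant = 8*-4 - (5)^2 = -57
Discriminant = (4)^2 - 4*-57 = 244.0
Eigenvalues: lambda_1 = -5.8102, lambda_2 = 9.8102
The function is not concave.

0


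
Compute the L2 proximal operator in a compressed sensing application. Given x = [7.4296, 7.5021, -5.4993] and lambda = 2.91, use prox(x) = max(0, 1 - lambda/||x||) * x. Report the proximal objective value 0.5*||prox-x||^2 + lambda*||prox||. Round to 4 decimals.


Step 1: Compute ||x||.
||x|| = 11.9047
Step 2: Compute scaling factor.
scale = max(0, 1 - 2.91/11.9047) = 0.7556
Step 3: prox(x) = [5.6135, 5.6683, -4.155]
||prox(x)|| = 8.9947
Step 4: Proximal objective.
0.5*||prox-x||^2 = 4.2341
lambda*||prox|| = 26.1746
Total = 30.4087


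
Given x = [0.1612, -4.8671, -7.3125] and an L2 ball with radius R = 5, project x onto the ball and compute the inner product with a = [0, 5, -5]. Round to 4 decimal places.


Step 1: Compute ||x|| (intermediates to 6 decimals).
||x|| = sqrt(0.1612^2 + (-4.8671)^2 + (-7.3125)^2) = 8.785631
Step 2: Project.
Since ||x|| > R, scale = R/||x|| = 5/8.785631 = 0.569111, proj(x) = scale * x
proj(x) = [0.091741, -2.76992, -4.161624]
Step 3: Dot product.
a^T * proj(x) = 0*0.091741 + 5*(-2.76992) - 5*(-4.161624) = 6.9585


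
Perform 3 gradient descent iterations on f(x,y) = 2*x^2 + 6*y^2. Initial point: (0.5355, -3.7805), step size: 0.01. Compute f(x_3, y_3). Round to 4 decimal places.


Gradient descent on f(x,y) = 2*x^2 + 6*y^2.
Starting point: (0.5355, -3.7805), alpha = 0.01
Step 1: grad_x = 2*2*0.5355 = 2.142, grad_y = 2*6*-3.7805 = -45.366
  x_1 = 0.5355 - 0.01*2.142 = 0.5141
  y_1 = -3.7805 - 0.01*-45.366 = -3.3268
Step 2: grad_x = 2*2*0.5141 = 2.0563, grad_y = 2*6*-3.3268 = -39.9221
  x_2 = 0.5141 - 0.01*2.0563 = 0.4935
  y_2 = -3.3268 - 0.01*-39.9221 = -2.9276
Step 3: grad_x = 2*2*0.4935 = 1.9741, grad_y = 2*6*-2.9276 = -35.1314
  x_3 = 0.4935 - 0.01*1.9741 = 0.4738
  y_3 = -2.9276 - 0.01*-35.1314 = -2.5763
f(0.4738, -2.5763) = 2*0.4738^2 + 6*(-2.5763)^2 = 40.273


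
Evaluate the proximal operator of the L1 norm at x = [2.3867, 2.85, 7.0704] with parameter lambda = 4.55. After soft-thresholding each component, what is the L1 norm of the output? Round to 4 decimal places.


Soft-thresholding with lambda = 4.55:
prox(2.3867) = sign(2.3867)*max(|2.3867| - 4.55, 0) = 0.0
prox(2.85) = sign(2.85)*max(|2.85| - 4.55, 0) = 0.0
prox(7.0704) = sign(7.0704)*max(|7.0704| - 4.55, 0) = 2.5204
prox(x) = [0.0, 0.0, 2.5204]
||prox(x)||_1 = 0.0 + 0.0 + 2.5204 = 2.5204


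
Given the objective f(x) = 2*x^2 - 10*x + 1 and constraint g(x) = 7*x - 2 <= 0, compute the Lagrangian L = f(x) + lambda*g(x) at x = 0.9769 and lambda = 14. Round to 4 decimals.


Step 1: Evaluate f(x).
f(0.9769) = 2*0.9769^2 - 10*0.9769 + 1 = -6.8603
Step 2: Evaluate g(x).
g(0.9769) = 7*0.9769 - 2 = 4.8383
Step 3: Compute Lagrangian.
L = -6.8603 + 14*4.8383 = 60.8759


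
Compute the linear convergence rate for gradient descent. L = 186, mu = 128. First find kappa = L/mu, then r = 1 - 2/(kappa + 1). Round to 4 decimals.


Step 1: Compute the condition number.
kappa = L/mu = 186/128 = 1.4531
Step 2: Compute the convergence rate.
r = 1 - 2/(kappa + 1) = 1 - 2*mu/(L + mu) = (L - mu)/(L + mu) = 58/314 = 0.1847


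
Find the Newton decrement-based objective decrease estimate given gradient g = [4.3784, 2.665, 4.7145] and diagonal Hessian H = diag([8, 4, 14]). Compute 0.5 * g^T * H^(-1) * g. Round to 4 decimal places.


Step 1: H is diagonal, so H^(-1) * g = [0.5473, 0.6663, 0.3368].
Step 2: g^T H^(-1) g = sum_i g_i^2 / H_ii
  = (4.3784)^2/8 + (2.665)^2/4 + (4.7145)^2/14
  = 2.3963 + 1.7756 + 1.5876 = 5.7595
Step 3: Objective decrease = 0.5 * g^T H^(-1) g = 2.8797


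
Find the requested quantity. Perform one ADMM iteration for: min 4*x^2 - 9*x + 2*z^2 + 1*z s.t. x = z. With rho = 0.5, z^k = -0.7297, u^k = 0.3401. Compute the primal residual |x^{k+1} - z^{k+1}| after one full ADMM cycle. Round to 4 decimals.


ADMM iteration with rho = 0.5, z^k = -0.7297, u^k = 0.3401
Step 1: x-update.
Minimize 4*x^2 - 9*x + (0.5/2)*(x + 0.7297 + 0.3401)^2
FOC: (2*4 + 0.5)*x = 9 + 0.5*(-0.7297 - 0.3401)
x^{k+1} = 0.9959
Step 2: z-update.
Minimize 2*z^2 + 1*z + (0.5/2)*(0.9959 - z + 0.3401)^2
FOC: (2*2 + 0.5)*z = -1 + 0.5*(0.9959 + 0.3401)
z^{k+1} = -0.0738
Step 3: u-update.
u^{k+1} = 0.3401 + 0.9959 + 0.0738 = 1.4098
Step 4: Primal residual = |0.9959 + 0.0738| = 1.0697


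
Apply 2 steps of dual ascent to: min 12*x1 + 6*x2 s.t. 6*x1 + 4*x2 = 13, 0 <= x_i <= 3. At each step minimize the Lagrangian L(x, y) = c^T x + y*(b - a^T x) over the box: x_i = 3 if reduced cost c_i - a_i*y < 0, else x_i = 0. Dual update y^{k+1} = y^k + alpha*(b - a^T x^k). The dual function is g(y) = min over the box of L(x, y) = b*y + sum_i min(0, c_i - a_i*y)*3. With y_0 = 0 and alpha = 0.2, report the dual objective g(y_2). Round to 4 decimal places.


Dual ascent for LP: min 12*x1 + 6*x2, 6*x1 + 4*x2 = 13, 0 <= x_i <= 3
Step 1: y^k = 0.0, reduced costs: (12.0, 6.0)
  x^k = (0.0, 0.0), subgradient = b - a^T x = 13.0
  y^{k+1} = 0.0 + 0.2*13.0 = 2.6
Step 2: y^k = 2.6, reduced costs: (-3.6, -4.4)
  x^k = (3.0, 3.0), subgradient = b - a^T x = -17.0
  y^{k+1} = 2.6 + 0.2*-17.0 = -0.8
Dual objective at y_2 = -0.8: reduced costs (16.8, 9.2), box minimizer x = (0.0, 0.0)
g(y_2) = b*y + (c1 - a1*y)*x1 + (c2 - a2*y)*x2 = 13*(-0.8) + 16.8*0.0 + 9.2*0.0 = -10.4 + 0.0 + 0.0 = -10.4


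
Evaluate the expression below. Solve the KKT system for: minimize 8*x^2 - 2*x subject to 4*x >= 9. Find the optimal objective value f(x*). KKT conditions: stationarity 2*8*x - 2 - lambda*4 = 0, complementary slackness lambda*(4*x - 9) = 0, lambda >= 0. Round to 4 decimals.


Step 1: Try lambda = 0 (constraint inactive).
x_unc = 2/(2*8) = 0.125
Check: 4*0.125 = 0.5 < 9 -- violated!
Step 2: Constraint must be active: 4*x = 9
x* = 9/4 = 2.25
lambda = (2*8*2.25 - 2)/4 = 8.5
Step 3: Compute optimal value.
f(x*) = 8*2.25^2 - 2*2.25 = 36.0


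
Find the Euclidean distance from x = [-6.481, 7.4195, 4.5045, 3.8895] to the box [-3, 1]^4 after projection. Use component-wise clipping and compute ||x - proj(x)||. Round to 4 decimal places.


Project each component onto [-3, 1].
clip(-6.481) = -3.0, clip(7.4195) = 1.0, clip(4.5045) = 1.0, clip(3.8895) = 1.0
Projection = [-3.0, 1.0, 1.0, 1.0]
Squared diffs: [12.1174, 41.21, 12.2815, 8.3492]
Distance = sqrt(73.9581) = 8.5999


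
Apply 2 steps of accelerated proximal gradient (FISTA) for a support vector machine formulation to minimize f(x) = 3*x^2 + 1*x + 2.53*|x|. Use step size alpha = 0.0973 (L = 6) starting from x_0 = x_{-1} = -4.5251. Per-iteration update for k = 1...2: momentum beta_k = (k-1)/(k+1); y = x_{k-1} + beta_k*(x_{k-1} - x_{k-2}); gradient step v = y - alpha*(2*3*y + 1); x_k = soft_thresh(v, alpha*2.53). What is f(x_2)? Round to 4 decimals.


FISTA on f(x) = 3*x^2 + 1*x + 2.53*|x|
L = 6, alpha = 0.0973
Iteration 1: beta = 0.0, y = -4.5251 + 0.0*(-4.5251 + 4.5251) = -4.5251
  grad(y) = -26.1506, v = y - alpha*grad = -1.9806
  prox(v) = soft_thresh(-1.9806, 0.2462) = -1.7345
Iteration 2: beta = 0.3333, y = -1.7345 + 0.3333*(-1.7345 + 4.5251) = -0.8043
  grad(y) = -3.8256, v = y - alpha*grad = -0.432
  prox(v) = soft_thresh(-0.432, 0.2462) = -0.1859
f(x_2) = 3*(-0.1859)^2 + 1*(-0.1859) + 2.53*|-0.1859| = 0.388


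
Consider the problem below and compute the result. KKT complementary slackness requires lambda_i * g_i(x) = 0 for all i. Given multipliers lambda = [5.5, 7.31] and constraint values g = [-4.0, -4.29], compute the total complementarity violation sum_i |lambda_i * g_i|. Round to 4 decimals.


KKT complementary slackness check:
lambda_1 * g_1 = 5.5 * -4.0 = -22.0
lambda_2 * g_2 = 7.31 * -4.29 = -31.3599
Total violation = 22.0 + 31.3599 = 53.3599


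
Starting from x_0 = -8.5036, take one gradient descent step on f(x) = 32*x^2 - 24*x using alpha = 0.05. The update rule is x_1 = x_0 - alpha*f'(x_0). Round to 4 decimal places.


We compute the gradient at x_0 and apply the update.
f'(x) = 64*x - 24
f'(-8.5036) = 64*-8.5036 - 24 = -568.2304
x_1 = -8.5036 - 0.05*-568.2304 = 19.9079


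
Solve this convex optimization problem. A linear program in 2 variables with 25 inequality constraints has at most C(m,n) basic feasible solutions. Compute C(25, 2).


Each vertex corresponds to some choice of n active constraints out of m, so the number of vertices is at most C(m, n) = m! / (n!(m-n)!).
m = 25, n = 2
Numerator: 25 * 24
Denominator: 2! = 2
C(25, 2) = 300


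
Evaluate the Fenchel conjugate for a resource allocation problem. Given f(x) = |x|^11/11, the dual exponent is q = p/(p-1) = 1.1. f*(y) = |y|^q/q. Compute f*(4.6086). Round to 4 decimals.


The conjugate exponent q satisfies 1/p + 1/q = 1.
p = 11, so q = 11/(11 - 1) = 1.1
|y|^q = 4.6086^1.1 = 5.3694
f*(4.6086) = 5.3694 / 1.1 = 4.8813


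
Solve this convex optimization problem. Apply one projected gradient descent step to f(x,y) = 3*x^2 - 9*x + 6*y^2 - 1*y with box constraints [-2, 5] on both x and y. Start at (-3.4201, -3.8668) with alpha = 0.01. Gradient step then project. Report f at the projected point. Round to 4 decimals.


Step 1: Compute gradient at (-3.4201, -3.8668).
grad_x = 2*3*-3.4201 - 9 = -29.5206
grad_y = 2*6*-3.8668 - 1 = -47.4016
Step 2: Gradient step.
x_raw = -3.4201 - 0.01*-29.5206 = -3.1249
y_raw = -3.8668 - 0.01*-47.4016 = -3.3928
Step 3: Project onto [-2, 5].
x_proj = clip(-3.1249) = -2.0
y_proj = clip(-3.3928) = -2.0
Step 4: Evaluate f.
f(-2.0, -2.0) = 56.0


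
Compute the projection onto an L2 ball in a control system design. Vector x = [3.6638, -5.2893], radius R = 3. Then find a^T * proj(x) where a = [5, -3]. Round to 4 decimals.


Step 1: Compute ||x|| (intermediates to 6 decimals).
||x|| = sqrt(3.6638^2 + (-5.2893)^2) = 6.434293
Step 2: Project.
Since ||x|| > R, scale = R/||x|| = 3/6.434293 = 0.466252, proj(x) = scale * x
proj(x) = [1.708254, -2.466147]
Step 3: Dot product.
a^T * proj(x) = 5*1.708254 - 3*(-2.466147) = 15.9397


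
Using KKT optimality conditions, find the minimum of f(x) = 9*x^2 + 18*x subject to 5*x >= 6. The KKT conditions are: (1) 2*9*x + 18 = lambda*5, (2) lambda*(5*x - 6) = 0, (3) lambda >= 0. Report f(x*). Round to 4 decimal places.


Step 1: Try lambda = 0 (constraint inactive).
x_unc = -18/(2*9) = -1.0
Check: 5*-1.0 = -5.0 < 6 -- violated!
Step 2: Constraint must be active: 5*x = 6
x* = 6/5 = 1.2
lambda = (2*9*1.2 + 18)/5 = 7.92
Step 3: Compute optimal value.
f(x*) = 9*1.2^2 + 18*1.2 = 34.56


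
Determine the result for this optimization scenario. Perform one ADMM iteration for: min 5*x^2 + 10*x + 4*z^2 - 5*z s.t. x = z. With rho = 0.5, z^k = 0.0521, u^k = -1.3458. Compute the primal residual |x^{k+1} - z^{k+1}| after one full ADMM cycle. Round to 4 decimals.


ADMM iteration with rho = 0.5, z^k = 0.0521, u^k = -1.3458
Step 1: x-update.
Minimize 5*x^2 + 10*x + (0.5/2)*(x - 0.0521 - 1.3458)^2
FOC: (2*5 + 0.5)*x = -10 + 0.5*(0.0521 + 1.3458)
x^{k+1} = -0.8858
Step 2: z-update.
Minimize 4*z^2 - 5*z + (0.5/2)*(-0.8858 - z - 1.3458)^2
FOC: (2*4 + 0.5)*z = 5 + 0.5*(-0.8858 - 1.3458)
z^{k+1} = 0.457
Step 3: u-update.
u^{k+1} = -1.3458 - 0.8858 - 0.457 = -2.6886
Step 4: Primal residual = |-0.8858 - 0.457| = 1.3428


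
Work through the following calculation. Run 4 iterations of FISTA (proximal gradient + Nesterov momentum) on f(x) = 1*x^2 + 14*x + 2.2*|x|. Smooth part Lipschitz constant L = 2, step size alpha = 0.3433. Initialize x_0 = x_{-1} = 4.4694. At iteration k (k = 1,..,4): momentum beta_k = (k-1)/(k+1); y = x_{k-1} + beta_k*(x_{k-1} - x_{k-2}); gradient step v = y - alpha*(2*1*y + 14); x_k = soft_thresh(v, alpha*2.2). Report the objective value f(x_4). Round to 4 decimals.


FISTA on f(x) = 1*x^2 + 14*x + 2.2*|x|
L = 2, alpha = 0.3433
Iteration 1: beta = 0.0, y = 4.4694 + 0.0*(4.4694 - 4.4694) = 4.4694
  grad(y) = 22.9388, v = y - alpha*grad = -3.4055
  prox(v) = soft_thresh(-3.4055, 0.7553) = -2.6502
Iteration 2: beta = 0.3333, y = -2.6502 + 0.3333*(-2.6502 - 4.4694) = -5.0234
  grad(y) = 3.9531, v = y - alpha*grad = -6.3805
  prox(v) = soft_thresh(-6.3805, 0.7553) = -5.6253
Iteration 3: beta = 0.5, y = -5.6253 + 0.5*(-5.6253 + 2.6502) = -7.1128
  grad(y) = -0.2256, v = y - alpha*grad = -7.0354
  prox(v) = soft_thresh(-7.0354, 0.7553) = -6.2801
Iteration 4: beta = 0.6, y = -6.2801 + 0.6*(-6.2801 + 5.6253) = -6.673
  grad(y) = 0.654, v = y - alpha*grad = -6.8975
  prox(v) = soft_thresh(-6.8975, 0.7553) = -6.1423
f(x_4) = 1*(-6.1423)^2 + 14*(-6.1423) + 2.2*|-6.1423| = -34.7513


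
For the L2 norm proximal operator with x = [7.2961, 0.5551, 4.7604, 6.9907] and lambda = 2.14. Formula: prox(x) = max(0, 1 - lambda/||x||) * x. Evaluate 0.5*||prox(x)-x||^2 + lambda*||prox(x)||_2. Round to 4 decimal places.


Step 1: Compute ||x||.
||x|| = 11.1836
Step 2: Compute scaling factor.
scale = max(0, 1 - 2.14/11.1836) = 0.8086
Step 3: prox(x) = [5.9, 0.4489, 3.8495, 5.653]
||prox(x)|| = 9.0436
Step 4: Proximal objective.
0.5*||prox-x||^2 = 2.2898
lambda*||prox|| = 19.3533
Total = 21.6431


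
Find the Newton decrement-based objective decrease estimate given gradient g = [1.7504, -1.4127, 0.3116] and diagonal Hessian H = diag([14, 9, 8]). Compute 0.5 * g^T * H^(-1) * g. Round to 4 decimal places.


Step 1: H is diagonal, so H^(-1) * g = [0.125, -0.157, 0.039].
Step 2: g^T H^(-1) g = sum_i g_i^2 / H_ii
  = (1.7504)^2/14 + (-1.4127)^2/9 + (0.3116)^2/8
  = 0.2189 + 0.2217 + 0.0121 = 0.4527
Step 3: Objective decrease = 0.5 * g^T H^(-1) g = 0.2264


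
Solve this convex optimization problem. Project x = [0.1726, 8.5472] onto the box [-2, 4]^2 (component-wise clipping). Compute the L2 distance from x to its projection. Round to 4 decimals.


Project each component onto [-2, 4].
clip(0.1726) = 0.1726, clip(8.5472) = 4.0
Projection = [0.1726, 4.0]
Squared diffs: [0.0, 20.677]
Distance = sqrt(20.677) = 4.5472


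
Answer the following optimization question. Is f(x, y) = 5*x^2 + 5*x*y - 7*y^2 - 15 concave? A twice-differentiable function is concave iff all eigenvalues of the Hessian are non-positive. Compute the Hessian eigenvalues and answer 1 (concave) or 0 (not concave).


The Hessian of f(x,y) = 5*x^2 + 5*x*y - 7*y^2 - 15 is:
H = [[10, 5], [5, -14]]
Trace = 10 - 14 = -4
Determinant = 10*-14 - (5)^2 = -165
Discriminant = (-4)^2 - 4*-165 = 676.0
Eigenvalues: lambda_1 = -15.0, lambda_2 = 11.0
The function is not concave.

0


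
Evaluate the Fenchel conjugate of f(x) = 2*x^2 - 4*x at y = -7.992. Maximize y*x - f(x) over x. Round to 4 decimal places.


f*(y) = sup_x {y*x - a*x^2 - b*x} = sup_x {(y-b)*x - a*x^2}
FOC: (y - b) - 2a*x = 0 => x* = (y - b)/(2a)
x* = (-7.992 + 4)/(2*2) = -0.998
f*(-7.992) = (y-b)^2/(4a) = (-7.992 + 4)^2/(4*2)
= 15.9361/8 = 1.992


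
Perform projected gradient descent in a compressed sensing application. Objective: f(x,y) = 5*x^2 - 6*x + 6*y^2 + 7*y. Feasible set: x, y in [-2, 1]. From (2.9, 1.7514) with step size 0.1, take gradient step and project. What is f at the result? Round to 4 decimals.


Step 1: Compute gradient at (2.9, 1.7514).
grad_x = 2*5*2.9 - 6 = 23.0
grad_y = 2*6*1.7514 + 7 = 28.0168
Step 2: Gradient step.
x_raw = 2.9 - 0.1*23.0 = 0.6
y_raw = 1.7514 - 0.1*28.0168 = -1.0503
Step 3: Project onto [-2, 1].
x_proj = clip(0.6) = 0.6
y_proj = clip(-1.0503) = -1.0503
Step 4: Evaluate f.
f(0.6, -1.0503) = -2.5334


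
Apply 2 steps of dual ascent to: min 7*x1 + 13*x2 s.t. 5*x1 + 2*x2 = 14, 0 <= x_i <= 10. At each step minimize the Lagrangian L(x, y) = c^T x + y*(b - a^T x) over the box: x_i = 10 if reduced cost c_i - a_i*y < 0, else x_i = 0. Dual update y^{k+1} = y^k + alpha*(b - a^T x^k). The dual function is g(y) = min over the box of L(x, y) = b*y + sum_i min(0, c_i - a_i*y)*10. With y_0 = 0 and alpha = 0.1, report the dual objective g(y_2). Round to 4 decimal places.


Dual ascent for LP: min 7*x1 + 13*x2, 5*x1 + 2*x2 = 14, 0 <= x_i <= 10
Step 1: y^k = 0.0, reduced costs: (7.0, 13.0)
  x^k = (0.0, 0.0), subgradient = b - a^T x = 14.0
  y^{k+1} = 0.0 + 0.1*14.0 = 1.4
Step 2: y^k = 1.4, reduced costs: (0.0, 10.2)
  x^k = (0.0, 0.0), subgradient = b - a^T x = 14.0
  y^{k+1} = 1.4 + 0.1*14.0 = 2.8
Dual objective at y_2 = 2.8: reduced costs (-7.0, 7.4), box minimizer x = (10.0, 0.0)
g(y_2) = b*y + (c1 - a1*y)*x1 + (c2 - a2*y)*x2 = 14*2.8 + (-7.0)*10.0 + 7.4*0.0 = 39.2 - 70.0 + 0.0 = -30.8


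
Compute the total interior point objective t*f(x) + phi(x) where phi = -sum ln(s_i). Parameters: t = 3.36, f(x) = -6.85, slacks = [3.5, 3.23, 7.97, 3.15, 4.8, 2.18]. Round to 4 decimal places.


Step 1: Compute log-barrier.
ln values: [1.2528, 1.1725, 2.0757, 1.1474, 1.5686, 0.7793]
phi = -(1.2528 + 1.1725 + 2.0757 + 1.1474 + 1.5686 + 0.7793) = -7.9963
Step 2: Compute augmented objective.
t*f(x) = 3.36*-6.85 = -23.016
Total = -23.016 - 7.9963 = -31.0123


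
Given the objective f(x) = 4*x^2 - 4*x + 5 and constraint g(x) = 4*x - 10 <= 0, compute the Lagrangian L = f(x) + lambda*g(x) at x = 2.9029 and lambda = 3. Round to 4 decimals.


Step 1: Evaluate f(x).
f(2.9029) = 4*2.9029^2 - 4*2.9029 + 5 = 27.0957
Step 2: Evaluate g(x).
g(2.9029) = 4*2.9029 - 10 = 1.6116
Step 3: Compute Lagrangian.
L = 27.0957 + 3*1.6116 = 31.9305


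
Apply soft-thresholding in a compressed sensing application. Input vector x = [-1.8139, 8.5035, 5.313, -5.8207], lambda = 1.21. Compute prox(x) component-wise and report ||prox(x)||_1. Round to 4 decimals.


Soft-thresholding with lambda = 1.21:
prox(-1.8139) = sign(-1.8139)*max(|-1.8139| - 1.21, 0) = -0.6039
prox(8.5035) = sign(8.5035)*max(|8.5035| - 1.21, 0) = 7.2935
prox(5.313) = sign(5.313)*max(|5.313| - 1.21, 0) = 4.103
prox(-5.8207) = sign(-5.8207)*max(|-5.8207| - 1.21, 0) = -4.6107
prox(x) = [-0.6039, 7.2935, 4.103, -4.6107]
||prox(x)||_1 = 0.6039 + 7.2935 + 4.103 + 4.6107 = 16.6111


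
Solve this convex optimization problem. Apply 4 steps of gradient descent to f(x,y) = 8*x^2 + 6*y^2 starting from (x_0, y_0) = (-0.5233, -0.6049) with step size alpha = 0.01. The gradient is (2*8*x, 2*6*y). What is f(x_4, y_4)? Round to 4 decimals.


Gradient descent on f(x,y) = 8*x^2 + 6*y^2.
Starting point: (-0.5233, -0.6049), alpha = 0.01
Step 1: grad_x = 2*8*-0.5233 = -8.3728, grad_y = 2*6*-0.6049 = -7.2588
  x_1 = -0.5233 - 0.01*-8.3728 = -0.4396
  y_1 = -0.6049 - 0.01*-7.2588 = -0.5323
Step 2: grad_x = 2*8*-0.4396 = -7.0332, grad_y = 2*6*-0.5323 = -6.3877
  x_2 = -0.4396 - 0.01*-7.0332 = -0.3692
  y_2 = -0.5323 - 0.01*-6.3877 = -0.4684
Step 3: grad_x = 2*8*-0.3692 = -5.9078, grad_y = 2*6*-0.4684 = -5.6212
  x_3 = -0.3692 - 0.01*-5.9078 = -0.3102
  y_3 = -0.4684 - 0.01*-5.6212 = -0.4122
Step 4: grad_x = 2*8*-0.3102 = -4.9626, grad_y = 2*6*-0.4122 = -4.9467
  x_4 = -0.3102 - 0.01*-4.9626 = -0.2605
  y_4 = -0.4122 - 0.01*-4.9467 = -0.3628
f(-0.2605, -0.3628) = 8*(-0.2605)^2 + 6*(-0.3628)^2 = 1.3326


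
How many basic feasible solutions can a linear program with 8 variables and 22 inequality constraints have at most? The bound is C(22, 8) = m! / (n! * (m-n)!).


Each vertex corresponds to some choice of n active constraints out of m, so the number of vertices is at most C(m, n) = m! / (n!(m-n)!).
m = 22, n = 8
Numerator: 22 * 21 * 20 * 19 * 18 * 17 * 16 * 15
Denominator: 8! = 40320
C(22, 8) = 319770


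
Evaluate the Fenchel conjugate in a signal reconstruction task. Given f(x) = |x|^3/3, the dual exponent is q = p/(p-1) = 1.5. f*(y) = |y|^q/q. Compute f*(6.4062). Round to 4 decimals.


The conjugate exponent q satisfies 1/p + 1/q = 1.
p = 3, so q = 3/(3 - 1) = 1.5
|y|^q = 6.4062^1.5 = 16.2144
f*(6.4062) = 16.2144 / 1.5 = 10.8096


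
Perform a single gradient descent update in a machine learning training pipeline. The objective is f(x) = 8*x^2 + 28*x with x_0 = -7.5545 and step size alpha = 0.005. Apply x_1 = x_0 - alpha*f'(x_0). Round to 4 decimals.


We compute the gradient at x_0 and apply the update.
f'(x) = 16*x + 28
f'(-7.5545) = 16*-7.5545 + 28 = -92.872
x_1 = -7.5545 - 0.005*-92.872 = -7.0901


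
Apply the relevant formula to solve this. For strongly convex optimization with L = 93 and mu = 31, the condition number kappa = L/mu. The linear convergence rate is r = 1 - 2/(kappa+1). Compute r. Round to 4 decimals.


Step 1: Compute the condition number.
kappa = L/mu = 93/31 = 3.0
Step 2: Compute the convergence rate.
r = 1 - 2/(kappa + 1) = 1 - 2*mu/(L + mu) = (L - mu)/(L + mu) = 62/124 = 0.5


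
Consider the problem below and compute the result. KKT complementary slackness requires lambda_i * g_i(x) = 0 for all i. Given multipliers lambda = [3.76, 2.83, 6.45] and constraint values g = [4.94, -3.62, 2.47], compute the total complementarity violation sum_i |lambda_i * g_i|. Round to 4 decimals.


KKT complementary slackness check:
lambda_1 * g_1 = 3.76 * 4.94 = 18.5744
lambda_2 * g_2 = 2.83 * -3.62 = -10.2446
lambda_3 * g_3 = 6.45 * 2.47 = 15.9315
Total violation = 18.5744 + 10.2446 + 15.9315 = 44.7505


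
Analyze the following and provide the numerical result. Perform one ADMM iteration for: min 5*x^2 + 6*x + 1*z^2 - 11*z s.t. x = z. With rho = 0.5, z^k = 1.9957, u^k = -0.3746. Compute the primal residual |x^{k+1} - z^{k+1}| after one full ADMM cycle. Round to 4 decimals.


ADMM iteration with rho = 0.5, z^k = 1.9957, u^k = -0.3746
Step 1: x-update.
Minimize 5*x^2 + 6*x + (0.5/2)*(x - 1.9957 - 0.3746)^2
FOC: (2*5 + 0.5)*x = -6 + 0.5*(1.9957 + 0.3746)
x^{k+1} = -0.4586
Step 2: z-update.
Minimize 1*z^2 - 11*z + (0.5/2)*(-0.4586 - z - 0.3746)^2
FOC: (2*1 + 0.5)*z = 11 + 0.5*(-0.4586 - 0.3746)
z^{k+1} = 4.2334
Step 3: u-update.
u^{k+1} = -0.3746 - 0.4586 - 4.2334 = -5.0665
Step 4: Primal residual = |-0.4586 - 4.2334| = 4.6919


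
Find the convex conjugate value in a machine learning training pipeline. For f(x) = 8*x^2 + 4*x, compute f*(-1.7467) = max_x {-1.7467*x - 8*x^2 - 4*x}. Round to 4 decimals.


f*(y) = sup_x {y*x - a*x^2 - b*x} = sup_x {(y-b)*x - a*x^2}
FOC: (y - b) - 2a*x = 0 => x* = (y - b)/(2a)
x* = (-1.7467 - 4)/(2*8) = -0.3592
f*(-1.7467) = (y-b)^2/(4a) = (-1.7467 - 4)^2/(4*8)
= 33.0246/32 = 1.032


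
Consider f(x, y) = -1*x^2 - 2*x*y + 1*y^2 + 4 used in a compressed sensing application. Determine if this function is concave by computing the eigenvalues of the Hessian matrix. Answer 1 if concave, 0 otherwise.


The Hessian of f(x,y) = -1*x^2 - 2*x*y + 1*y^2 + 4 is:
H = [[-2, -2], [-2, 2]]
Trace = -2 + 2 = 0
Determinant = -2*2 - (-2)^2 = -8
Discriminant = (0)^2 - 4*-8 = 32.0
Eigenvalues: lambda_1 = -2.8284, lambda_2 = 2.8284
The function is not concave.

0


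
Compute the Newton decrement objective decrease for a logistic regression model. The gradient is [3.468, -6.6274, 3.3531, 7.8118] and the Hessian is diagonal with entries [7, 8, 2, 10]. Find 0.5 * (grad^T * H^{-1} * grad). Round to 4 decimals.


Step 1: H is diagonal, so H^(-1) * g = [0.4954, -0.8284, 1.6766, 0.7812].
Step 2: g^T H^(-1) g = sum_i g_i^2 / H_ii
  = (3.468)^2/7 + (-6.6274)^2/8 + (3.3531)^2/2 + (7.8118)^2/10
  = 1.7181 + 5.4903 + 5.6216 + 6.1024 = 18.9325
Step 3: Objective decrease = 0.5 * g^T H^(-1) g = 9.4663


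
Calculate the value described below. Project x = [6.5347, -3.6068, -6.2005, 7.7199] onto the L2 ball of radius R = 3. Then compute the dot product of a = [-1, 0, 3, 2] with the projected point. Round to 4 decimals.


Step 1: Compute ||x|| (intermediates to 6 decimals).
||x|| = sqrt(6.5347^2 + (-3.6068)^2 + (-6.2005)^2 + 7.7199^2) = 12.399773
Step 2: Project.
Since ||x|| > R, scale = R/||x|| = 3/12.399773 = 0.24194, proj(x) = scale * x
proj(x) = [1.581005, -0.872629, -1.500149, 1.867753]
Step 3: Dot product.
a^T * proj(x) = -1*1.581005 + 0*(-0.872629) + 3*(-1.500149) + 2*1.867753 = -2.3459


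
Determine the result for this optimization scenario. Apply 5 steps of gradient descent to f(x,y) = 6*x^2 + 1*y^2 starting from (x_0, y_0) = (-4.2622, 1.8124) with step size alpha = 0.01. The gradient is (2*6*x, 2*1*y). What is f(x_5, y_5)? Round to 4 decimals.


Gradient descent on f(x,y) = 6*x^2 + 1*y^2.
Starting point: (-4.2622, 1.8124), alpha = 0.01
Step 1: grad_x = 2*6*-4.2622 = -51.1464, grad_y = 2*1*1.8124 = 3.6248
  x_1 = -4.2622 - 0.01*-51.1464 = -3.7507
  y_1 = 1.8124 - 0.01*3.6248 = 1.7762
Step 2: grad_x = 2*6*-3.7507 = -45.0088, grad_y = 2*1*1.7762 = 3.5523
  x_2 = -3.7507 - 0.01*-45.0088 = -3.3006
  y_2 = 1.7762 - 0.01*3.5523 = 1.7406
Step 3: grad_x = 2*6*-3.3006 = -39.6078, grad_y = 2*1*1.7406 = 3.4813
  x_3 = -3.3006 - 0.01*-39.6078 = -2.9046
  y_3 = 1.7406 - 0.01*3.4813 = 1.7058
Step 4: grad_x = 2*6*-2.9046 = -34.8548, grad_y = 2*1*1.7058 = 3.4116
  x_4 = -2.9046 - 0.01*-34.8548 = -2.556
  y_4 = 1.7058 - 0.01*3.4116 = 1.6717
Step 5: grad_x = 2*6*-2.556 = -30.6723, grad_y = 2*1*1.6717 = 3.3434
  x_5 = -2.556 - 0.01*-30.6723 = -2.2493
  y_5 = 1.6717 - 0.01*3.3434 = 1.6383
f(-2.2493, 1.6383) = 6*(-2.2493)^2 + 1*1.6383^2 = 33.04


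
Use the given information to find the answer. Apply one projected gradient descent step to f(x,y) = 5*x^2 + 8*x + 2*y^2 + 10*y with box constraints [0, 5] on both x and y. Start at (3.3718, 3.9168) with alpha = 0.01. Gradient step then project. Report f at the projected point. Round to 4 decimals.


Step 1: Compute gradient at (3.3718, 3.9168).
grad_x = 2*5*3.3718 + 8 = 41.718
grad_y = 2*2*3.9168 + 10 = 25.6672
Step 2: Gradient step.
x_raw = 3.3718 - 0.01*41.718 = 2.9546
y_raw = 3.9168 - 0.01*25.6672 = 3.6601
Step 3: Project onto [0, 5].
x_proj = clip(2.9546) = 2.9546
y_proj = clip(3.6601) = 3.6601
Step 4: Evaluate f.
f(2.9546, 3.6601) = 130.6802


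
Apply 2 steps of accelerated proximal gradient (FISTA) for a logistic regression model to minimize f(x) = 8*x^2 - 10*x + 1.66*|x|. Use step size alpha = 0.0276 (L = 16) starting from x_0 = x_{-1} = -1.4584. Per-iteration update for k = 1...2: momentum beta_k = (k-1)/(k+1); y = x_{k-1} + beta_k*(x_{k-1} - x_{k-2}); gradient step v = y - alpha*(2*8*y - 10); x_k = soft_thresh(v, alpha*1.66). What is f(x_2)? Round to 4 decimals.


FISTA on f(x) = 8*x^2 - 10*x + 1.66*|x|
L = 16, alpha = 0.0276
Iteration 1: beta = 0.0, y = -1.4584 + 0.0*(-1.4584 + 1.4584) = -1.4584
  grad(y) = -33.3344, v = y - alpha*grad = -0.5384
  prox(v) = soft_thresh(-0.5384, 0.0458) = -0.4926
Iteration 2: beta = 0.3333, y = -0.4926 + 0.3333*(-0.4926 + 1.4584) = -0.1706
  grad(y) = -12.7297, v = y - alpha*grad = 0.1807
  prox(v) = soft_thresh(0.1807, 0.0458) = 0.1349
f(x_2) = 8*0.1349^2 - 10*0.1349 + 1.66*|0.1349| = -0.9796


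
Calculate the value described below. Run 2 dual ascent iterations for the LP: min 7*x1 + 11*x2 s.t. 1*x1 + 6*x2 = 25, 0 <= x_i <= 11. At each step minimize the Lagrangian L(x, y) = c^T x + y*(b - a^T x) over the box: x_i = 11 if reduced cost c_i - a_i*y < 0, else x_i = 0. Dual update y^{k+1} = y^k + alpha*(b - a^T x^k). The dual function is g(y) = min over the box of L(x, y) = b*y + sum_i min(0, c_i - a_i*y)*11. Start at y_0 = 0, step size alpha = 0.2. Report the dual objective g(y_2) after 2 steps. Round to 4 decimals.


Dual ascent for LP: min 7*x1 + 11*x2, 1*x1 + 6*x2 = 25, 0 <= x_i <= 11
Step 1: y^k = 0.0, reduced costs: (7.0, 11.0)
  x^k = (0.0, 0.0), subgradient = b - a^T x = 25.0
  y^{k+1} = 0.0 + 0.2*25.0 = 5.0
Step 2: y^k = 5.0, reduced costs: (2.0, -19.0)
  x^k = (0.0, 11.0), subgradient = b - a^T x = -41.0
  y^{k+1} = 5.0 + 0.2*-41.0 = -3.2
Dual objective at y_2 = -3.2: reduced costs (10.2, 30.2), box minimizer x = (0.0, 0.0)
g(y_2) = b*y + (c1 - a1*y)*x1 + (c2 - a2*y)*x2 = 25*(-3.2) + 10.2*0.0 + 30.2*0.0 = -80.0 + 0.0 + 0.0 = -80.0


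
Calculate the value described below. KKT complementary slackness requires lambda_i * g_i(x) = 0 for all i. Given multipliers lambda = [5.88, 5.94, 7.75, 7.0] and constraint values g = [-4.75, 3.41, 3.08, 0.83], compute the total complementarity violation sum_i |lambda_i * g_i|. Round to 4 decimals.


KKT complementary slackness check:
lambda_1 * g_1 = 5.88 * -4.75 = -27.93
lambda_2 * g_2 = 5.94 * 3.41 = 20.2554
lambda_3 * g_3 = 7.75 * 3.08 = 23.87
lambda_4 * g_4 = 7.0 * 0.83 = 5.81
Total violation = 27.93 + 20.2554 + 23.87 + 5.81 = 77.8654


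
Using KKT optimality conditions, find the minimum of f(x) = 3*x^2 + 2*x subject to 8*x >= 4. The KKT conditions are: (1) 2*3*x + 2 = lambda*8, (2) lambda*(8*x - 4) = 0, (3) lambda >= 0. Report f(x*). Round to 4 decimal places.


Step 1: Try lambda = 0 (constraint inactive).
x_unc = -2/(2*3) = -0.3333
Check: 8*-0.3333 = -2.6664 < 4 -- violated!
Step 2: Constraint must be active: 8*x = 4
x* = 4/8 = 0.5
lambda = (2*3*0.5 + 2)/8 = 0.625
Step 3: Compute optimal value.
f(x*) = 3*0.5^2 + 2*0.5 = 1.75


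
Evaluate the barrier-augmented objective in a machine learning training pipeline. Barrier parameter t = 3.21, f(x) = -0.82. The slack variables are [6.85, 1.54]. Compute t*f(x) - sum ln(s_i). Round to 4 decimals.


Step 1: Compute log-barrier.
ln values: [1.9242, 0.4318]
phi = -(1.9242 + 0.4318) = -2.356
Step 2: Compute augmented objective.
t*f(x) = 3.21*-0.82 = -2.6322
Total = -2.6322 - 2.356 = -4.9882


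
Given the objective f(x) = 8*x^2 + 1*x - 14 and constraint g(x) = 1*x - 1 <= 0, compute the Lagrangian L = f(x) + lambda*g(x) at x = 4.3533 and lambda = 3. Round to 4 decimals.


Step 1: Evaluate f(x).
f(4.3533) = 8*4.3533^2 + 1*4.3533 - 14 = 141.9631
Step 2: Evaluate g(x).
g(4.3533) = 1*4.3533 - 1 = 3.3533
Step 3: Compute Lagrangian.
L = 141.9631 + 3*3.3533 = 152.023


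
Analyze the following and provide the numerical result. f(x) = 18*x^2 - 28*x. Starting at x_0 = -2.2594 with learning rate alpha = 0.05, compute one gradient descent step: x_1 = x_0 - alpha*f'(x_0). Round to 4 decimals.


We compute the gradient at x_0 and apply the update.
f'(x) = 36*x - 28
f'(-2.2594) = 36*-2.2594 - 28 = -109.3384
x_1 = -2.2594 - 0.05*-109.3384 = 3.2075


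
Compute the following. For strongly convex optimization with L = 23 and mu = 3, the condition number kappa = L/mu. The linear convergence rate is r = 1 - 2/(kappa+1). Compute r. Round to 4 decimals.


Step 1: Compute the condition number.
kappa = L/mu = 23/3 = 7.6667
Step 2: Compute the convergence rate.
r = 1 - 2/(kappa + 1) = 1 - 2*mu/(L + mu) = (L - mu)/(L + mu) = 20/26 = 0.7692


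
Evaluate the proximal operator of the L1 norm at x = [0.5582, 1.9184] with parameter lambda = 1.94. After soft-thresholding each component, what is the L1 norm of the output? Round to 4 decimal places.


Soft-thresholding with lambda = 1.94:
prox(0.5582) = sign(0.5582)*max(|0.5582| - 1.94, 0) = 0.0
prox(1.9184) = sign(1.9184)*max(|1.9184| - 1.94, 0) = 0.0
prox(x) = [0.0, 0.0]
||prox(x)||_1 = 0.0 + 0.0 = 0.0


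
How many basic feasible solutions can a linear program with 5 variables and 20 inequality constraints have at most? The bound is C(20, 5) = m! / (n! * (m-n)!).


Each vertex corresponds to some choice of n active constraints out of m, so the number of vertices is at most C(m, n) = m! / (n!(m-n)!).
m = 20, n = 5
Numerator: 20 * 19 * 18 * 17 * 16
Denominator: 5! = 120
C(20, 5) = 15504


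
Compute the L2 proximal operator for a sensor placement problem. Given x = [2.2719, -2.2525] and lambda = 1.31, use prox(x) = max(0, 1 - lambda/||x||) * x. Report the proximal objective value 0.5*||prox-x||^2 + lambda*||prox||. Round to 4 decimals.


Step 1: Compute ||x||.
||x|| = 3.1993
Step 2: Compute scaling factor.
scale = max(0, 1 - 1.31/3.1993) = 0.5905
Step 3: prox(x) = [1.3416, -1.3302]
||prox(x)|| = 1.8893
Step 4: Proximal objective.
0.5*||prox-x||^2 = 0.8581
lambda*||prox|| = 2.475
Total = 3.333


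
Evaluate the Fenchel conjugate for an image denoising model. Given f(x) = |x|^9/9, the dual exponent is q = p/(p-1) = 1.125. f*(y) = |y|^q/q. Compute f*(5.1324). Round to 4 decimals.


The conjugate exponent q satisfies 1/p + 1/q = 1.
p = 9, so q = 9/(9 - 1) = 1.125
|y|^q = 5.1324^1.125 = 6.2967
f*(5.1324) = 6.2967 / 1.125 = 5.597


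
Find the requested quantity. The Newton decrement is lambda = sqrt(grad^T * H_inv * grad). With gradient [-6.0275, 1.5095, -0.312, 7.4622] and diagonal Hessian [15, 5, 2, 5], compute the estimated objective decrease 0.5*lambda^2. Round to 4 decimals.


Step 1: H is diagonal, so H^(-1) * g = [-0.4018, 0.3019, -0.156, 1.4924].
Step 2: g^T H^(-1) g = sum_i g_i^2 / H_ii
  = (-6.0275)^2/15 + (1.5095)^2/5 + (-0.312)^2/2 + (7.4622)^2/5
  = 2.4221 + 0.4557 + 0.0487 + 11.1369 = 14.0633
Step 3: Objective decrease = 0.5 * g^T H^(-1) g = 7.0317


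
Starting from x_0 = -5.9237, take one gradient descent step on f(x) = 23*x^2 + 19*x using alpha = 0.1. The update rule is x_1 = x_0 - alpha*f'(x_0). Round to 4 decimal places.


We compute the gradient at x_0 and apply the update.
f'(x) = 46*x + 19
f'(-5.9237) = 46*-5.9237 + 19 = -253.4902
x_1 = -5.9237 - 0.1*-253.4902 = 19.4253


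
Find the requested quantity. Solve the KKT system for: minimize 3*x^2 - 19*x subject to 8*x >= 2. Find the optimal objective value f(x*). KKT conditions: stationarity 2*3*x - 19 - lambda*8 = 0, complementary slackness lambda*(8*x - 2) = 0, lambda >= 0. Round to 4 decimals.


Step 1: Try lambda = 0 (constraint inactive).
Stationarity: 2*3*x - 19 = 0
x* = 19/(2*3) = 19/6 = 3.1667 (rounded; the exact value 19/6 is used below)
Check constraint: 8*3.1667 = 25.3336 >= 2 -- satisfied.
Step 2: Compute optimal value.
f(x*) = 3*(19/6)^2 - 19*(19/6) = -30.0833


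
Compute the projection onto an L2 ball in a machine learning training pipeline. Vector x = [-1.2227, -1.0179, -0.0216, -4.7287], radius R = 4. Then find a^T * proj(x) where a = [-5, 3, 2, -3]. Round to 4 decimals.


Step 1: Compute ||x|| (intermediates to 6 decimals).
||x|| = sqrt((-1.2227)^2 + (-1.0179)^2 + (-0.0216)^2 + (-4.7287)^2) = 4.989207
Step 2: Project.
Since ||x|| > R, scale = R/||x|| = 4/4.989207 = 0.801731, proj(x) = scale * x
proj(x) = [-0.980276, -0.816082, -0.017317, -3.791145]
Step 3: Dot product.
a^T * proj(x) = -5*(-0.980276) + 3*(-0.816082) + 2*(-0.017317) - 3*(-3.791145) = 13.7919


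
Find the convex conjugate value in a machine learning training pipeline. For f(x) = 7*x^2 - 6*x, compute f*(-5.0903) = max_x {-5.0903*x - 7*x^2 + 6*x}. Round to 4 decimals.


f*(y) = sup_x {y*x - a*x^2 - b*x} = sup_x {(y-b)*x - a*x^2}
FOC: (y - b) - 2a*x = 0 => x* = (y - b)/(2a)
x* = (-5.0903 + 6)/(2*7) = 0.065
f*(-5.0903) = (y-b)^2/(4a) = (-5.0903 + 6)^2/(4*7)
= 0.8276/28 = 0.0296


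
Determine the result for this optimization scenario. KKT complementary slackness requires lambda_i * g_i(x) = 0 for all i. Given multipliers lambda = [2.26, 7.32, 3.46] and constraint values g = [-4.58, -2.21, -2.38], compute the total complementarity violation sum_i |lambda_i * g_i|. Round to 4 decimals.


KKT complementary slackness check:
lambda_1 * g_1 = 2.26 * -4.58 = -10.3508
lambda_2 * g_2 = 7.32 * -2.21 = -16.1772
lambda_3 * g_3 = 3.46 * -2.38 = -8.2348
Total violation = 10.3508 + 16.1772 + 8.2348 = 34.7628


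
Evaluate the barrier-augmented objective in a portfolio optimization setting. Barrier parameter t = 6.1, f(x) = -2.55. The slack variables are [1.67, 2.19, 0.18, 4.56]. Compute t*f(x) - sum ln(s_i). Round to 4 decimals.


Step 1: Compute log-barrier.
ln values: [0.5128, 0.7839, -1.7148, 1.5173]
phi = -(0.5128 + 0.7839 - 1.7148 + 1.5173) = -1.0992
Step 2: Compute augmented objective.
t*f(x) = 6.1*-2.55 = -15.555
Total = -15.555 - 1.0992 = -16.6542


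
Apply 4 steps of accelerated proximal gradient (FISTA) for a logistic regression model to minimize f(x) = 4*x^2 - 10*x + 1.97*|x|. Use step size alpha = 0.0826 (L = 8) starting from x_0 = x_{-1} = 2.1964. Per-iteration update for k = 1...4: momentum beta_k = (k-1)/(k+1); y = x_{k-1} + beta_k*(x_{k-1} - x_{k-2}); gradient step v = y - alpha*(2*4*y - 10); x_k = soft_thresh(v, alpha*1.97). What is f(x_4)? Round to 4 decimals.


FISTA on f(x) = 4*x^2 - 10*x + 1.97*|x|
L = 8, alpha = 0.0826
Iteration 1: beta = 0.0, y = 2.1964 + 0.0*(2.1964 - 2.1964) = 2.1964
  grad(y) = 7.5712, v = y - alpha*grad = 1.571
  prox(v) = soft_thresh(1.571, 0.1627) = 1.4083
Iteration 2: beta = 0.3333, y = 1.4083 + 0.3333*(1.4083 - 2.1964) = 1.1456
  grad(y) = -0.8352, v = y - alpha*grad = 1.2146
  prox(v) = soft_thresh(1.2146, 0.1627) = 1.0519
Iteration 3: beta = 0.5, y = 1.0519 + 0.5*(1.0519 - 1.4083) = 0.8736
  grad(y) = -3.0108, v = y - alpha*grad = 1.1223
  prox(v) = soft_thresh(1.1223, 0.1627) = 0.9596
Iteration 4: beta = 0.6, y = 0.9596 + 0.6*(0.9596 - 1.0519) = 0.9043
  grad(y) = -2.7658, v = y - alpha*grad = 1.1327
  prox(v) = soft_thresh(1.1327, 0.1627) = 0.97
f(x_4) = 4*0.97^2 - 10*0.97 + 1.97*|0.97| = -4.0255


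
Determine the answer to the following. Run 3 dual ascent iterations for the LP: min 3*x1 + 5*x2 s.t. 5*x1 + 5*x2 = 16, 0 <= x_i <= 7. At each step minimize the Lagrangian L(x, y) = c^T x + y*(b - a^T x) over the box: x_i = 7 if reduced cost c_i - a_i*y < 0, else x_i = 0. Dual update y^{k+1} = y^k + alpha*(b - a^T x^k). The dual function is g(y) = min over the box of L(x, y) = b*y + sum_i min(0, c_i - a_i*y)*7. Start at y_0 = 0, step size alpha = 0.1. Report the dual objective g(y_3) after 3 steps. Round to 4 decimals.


Dual ascent for LP: min 3*x1 + 5*x2, 5*x1 + 5*x2 = 16, 0 <= x_i <= 7
Step 1: y^k = 0.0, reduced costs: (3.0, 5.0)
  x^k = (0.0, 0.0), subgradient = b - a^T x = 16.0
  y^{k+1} = 0.0 + 0.1*16.0 = 1.6
Step 2: y^k = 1.6, reduced costs: (-5.0, -3.0)
  x^k = (7.0, 7.0), subgradient = b - a^T x = -54.0
  y^{k+1} = 1.6 + 0.1*-54.0 = -3.8
Step 3: y^k = -3.8, reduced costs: (22.0, 24.0)
  x^k = (0.0, 0.0), subgradient = b - a^T x = 16.0
  y^{k+1} = -3.8 + 0.1*16.0 = -2.2
Dual objective at y_3 = -2.2: reduced costs (14.0, 16.0), box minimizer x = (0.0, 0.0)
g(y_3) = b*y + (c1 - a1*y)*x1 + (c2 - a2*y)*x2 = 16*(-2.2) + 14.0*0.0 + 16.0*0.0 = -35.2 + 0.0 + 0.0 = -35.2


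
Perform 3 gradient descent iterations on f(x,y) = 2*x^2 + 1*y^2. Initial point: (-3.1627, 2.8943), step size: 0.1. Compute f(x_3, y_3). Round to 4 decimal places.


Gradient descent on f(x,y) = 2*x^2 + 1*y^2.
Starting point: (-3.1627, 2.8943), alpha = 0.1
Step 1: grad_x = 2*2*-3.1627 = -12.6508, grad_y = 2*1*2.8943 = 5.7886
  x_1 = -3.1627 - 0.1*-12.6508 = -1.8976
  y_1 = 2.8943 - 0.1*5.7886 = 2.3154
Step 2: grad_x = 2*2*-1.8976 = -7.5905, grad_y = 2*1*2.3154 = 4.6309
  x_2 = -1.8976 - 0.1*-7.5905 = -1.1386
  y_2 = 2.3154 - 0.1*4.6309 = 1.8524
Step 3: grad_x = 2*2*-1.1386 = -4.5543, grad_y = 2*1*1.8524 = 3.7047
  x_3 = -1.1386 - 0.1*-4.5543 = -0.6831
  y_3 = 1.8524 - 0.1*3.7047 = 1.4819
f(-0.6831, 1.4819) = 2*(-0.6831)^2 + 1*1.4819^2 = 3.1293


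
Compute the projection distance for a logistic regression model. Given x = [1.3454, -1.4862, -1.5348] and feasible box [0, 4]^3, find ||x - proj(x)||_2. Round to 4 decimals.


Project each component onto [0, 4].
clip(1.3454) = 1.3454, clip(-1.4862) = 0.0, clip(-1.5348) = 0.0
Projection = [1.3454, 0.0, 0.0]
Squared diffs: [0.0, 2.2088, 2.3556]
Distance = sqrt(4.5644) = 2.1364


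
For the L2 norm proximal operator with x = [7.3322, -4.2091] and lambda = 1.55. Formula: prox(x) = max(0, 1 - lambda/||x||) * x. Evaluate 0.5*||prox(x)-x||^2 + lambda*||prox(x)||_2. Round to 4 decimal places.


Step 1: Compute ||x||.
||x|| = 8.4544
Step 2: Compute scaling factor.
scale = max(0, 1 - 1.55/8.4544) = 0.8167
Step 3: prox(x) = [5.9879, -3.4374]
||prox(x)|| = 6.9044
Step 4: Proximal objective.
0.5*||prox-x||^2 = 1.2013
lambda*||prox|| = 10.7018
Total = 11.9031
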